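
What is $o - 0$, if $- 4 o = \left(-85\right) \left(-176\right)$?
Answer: $-3740$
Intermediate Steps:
$o = -3740$ ($o = - \frac{\left(-85\right) \left(-176\right)}{4} = \left(- \frac{1}{4}\right) 14960 = -3740$)
$o - 0 = -3740 - 0 = -3740 + 0 = -3740$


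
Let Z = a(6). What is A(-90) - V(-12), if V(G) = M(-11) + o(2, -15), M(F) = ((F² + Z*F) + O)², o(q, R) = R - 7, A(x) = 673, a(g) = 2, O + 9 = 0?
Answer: -7405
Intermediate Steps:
O = -9 (O = -9 + 0 = -9)
Z = 2
o(q, R) = -7 + R
M(F) = (-9 + F² + 2*F)² (M(F) = ((F² + 2*F) - 9)² = (-9 + F² + 2*F)²)
V(G) = 8078 (V(G) = (-9 + (-11)² + 2*(-11))² + (-7 - 15) = (-9 + 121 - 22)² - 22 = 90² - 22 = 8100 - 22 = 8078)
A(-90) - V(-12) = 673 - 1*8078 = 673 - 8078 = -7405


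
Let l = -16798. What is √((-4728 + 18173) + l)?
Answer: I*√3353 ≈ 57.905*I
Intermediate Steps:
√((-4728 + 18173) + l) = √((-4728 + 18173) - 16798) = √(13445 - 16798) = √(-3353) = I*√3353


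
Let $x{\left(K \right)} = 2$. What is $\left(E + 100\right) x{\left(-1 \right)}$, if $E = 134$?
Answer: $468$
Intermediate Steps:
$\left(E + 100\right) x{\left(-1 \right)} = \left(134 + 100\right) 2 = 234 \cdot 2 = 468$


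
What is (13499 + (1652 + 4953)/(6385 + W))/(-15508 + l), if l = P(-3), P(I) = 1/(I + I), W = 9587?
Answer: -215612633/247696438 ≈ -0.87047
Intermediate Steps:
P(I) = 1/(2*I)
l = -⅙ (l = (½)/(-3) = (½)*(-⅓) = -⅙ ≈ -0.16667)
(13499 + (1652 + 4953)/(6385 + W))/(-15508 + l) = (13499 + (1652 + 4953)/(6385 + 9587))/(-15508 - ⅙) = (13499 + 6605/15972)/(-93049/6) = (13499 + 6605*(1/15972))*(-6/93049) = (13499 + 6605/15972)*(-6/93049) = (215612633/15972)*(-6/93049) = -215612633/247696438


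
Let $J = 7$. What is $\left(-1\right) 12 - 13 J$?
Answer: $-103$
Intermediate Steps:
$\left(-1\right) 12 - 13 J = \left(-1\right) 12 - 91 = -12 - 91 = -103$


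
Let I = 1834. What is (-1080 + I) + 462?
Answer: 1216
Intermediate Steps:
(-1080 + I) + 462 = (-1080 + 1834) + 462 = 754 + 462 = 1216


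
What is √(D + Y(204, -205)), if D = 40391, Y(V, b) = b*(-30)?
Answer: √46541 ≈ 215.73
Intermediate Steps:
Y(V, b) = -30*b
√(D + Y(204, -205)) = √(40391 - 30*(-205)) = √(40391 + 6150) = √46541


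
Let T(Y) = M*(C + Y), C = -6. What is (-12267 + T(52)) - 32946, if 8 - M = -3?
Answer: -44707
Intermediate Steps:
M = 11 (M = 8 - 1*(-3) = 8 + 3 = 11)
T(Y) = -66 + 11*Y (T(Y) = 11*(-6 + Y) = -66 + 11*Y)
(-12267 + T(52)) - 32946 = (-12267 + (-66 + 11*52)) - 32946 = (-12267 + (-66 + 572)) - 32946 = (-12267 + 506) - 32946 = -11761 - 32946 = -44707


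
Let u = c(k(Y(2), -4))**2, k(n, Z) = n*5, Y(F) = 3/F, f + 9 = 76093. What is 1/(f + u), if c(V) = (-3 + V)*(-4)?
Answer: 1/76408 ≈ 1.3088e-5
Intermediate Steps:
f = 76084 (f = -9 + 76093 = 76084)
k(n, Z) = 5*n
c(V) = 12 - 4*V
u = 324 (u = (12 - 20*3/2)**2 = (12 - 4*15/2)**2 = (12 - 30)**2 = (-18)**2 = 324)
1/(f + u) = 1/(76084 + 324) = 1/76408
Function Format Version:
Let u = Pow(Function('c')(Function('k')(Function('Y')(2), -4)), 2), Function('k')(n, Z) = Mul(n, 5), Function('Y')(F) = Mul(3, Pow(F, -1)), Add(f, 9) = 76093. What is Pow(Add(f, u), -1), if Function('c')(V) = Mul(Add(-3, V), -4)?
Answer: Rational(1, 76408) ≈ 1.3088e-5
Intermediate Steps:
f = 76084 (f = Add(-9, 76093) = 76084)
Function('k')(n, Z) = Mul(5, n)
Function('c')(V) = Add(12, Mul(-4, V))
u = 324 (u = Pow(Add(12, Mul(-4, Mul(5, Mul(3, Pow(2, -1))))), 2) = Pow(Add(12, Mul(-4, Mul(5, Mul(3, Rational(1, 2))))), 2) = Pow(Add(12, Mul(-4, Mul(5, Rational(3, 2)))), 2) = Pow(Add(12, Mul(-4, Rational(15, 2))), 2) = Pow(Add(12, -30), 2) = Pow(-18, 2) = 324)
Pow(Add(f, u), -1) = Pow(Add(76084, 324), -1) = Pow(76408, -1) = Rational(1, 76408)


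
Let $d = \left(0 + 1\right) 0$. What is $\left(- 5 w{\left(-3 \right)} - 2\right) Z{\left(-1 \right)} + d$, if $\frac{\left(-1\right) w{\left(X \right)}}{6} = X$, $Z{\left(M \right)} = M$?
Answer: $92$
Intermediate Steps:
$w{\left(X \right)} = - 6 X$
$d = 0$ ($d = 1 \cdot 0 = 0$)
$\left(- 5 w{\left(-3 \right)} - 2\right) Z{\left(-1 \right)} + d = \left(- 5 \left(\left(-6\right) \left(-3\right)\right) - 2\right) \left(-1\right) + 0 = \left(\left(-5\right) 18 - 2\right) \left(-1\right) + 0 = \left(-90 - 2\right) \left(-1\right) + 0 = \left(-92\right) \left(-1\right) + 0 = 92 + 0 = 92$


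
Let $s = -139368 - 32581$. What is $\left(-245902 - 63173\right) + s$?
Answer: $-481024$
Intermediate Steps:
$s = -171949$ ($s = -139368 - 32581 = -171949$)
$\left(-245902 - 63173\right) + s = \left(-245902 - 63173\right) - 171949 = -309075 - 171949 = -481024$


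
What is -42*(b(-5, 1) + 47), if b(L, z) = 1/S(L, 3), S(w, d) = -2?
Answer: -1953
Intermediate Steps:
b(L, z) = -½ (b(L, z) = 1/(-2) = -½)
-42*(b(-5, 1) + 47) = -42*(-½ + 47) = -42*93/2 = -1953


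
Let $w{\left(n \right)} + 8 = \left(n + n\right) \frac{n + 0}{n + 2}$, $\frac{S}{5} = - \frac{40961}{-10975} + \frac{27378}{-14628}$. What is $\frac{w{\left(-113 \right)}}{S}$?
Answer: $- \frac{141416360660}{5526023223} \approx -25.591$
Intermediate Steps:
$S = \frac{49783993}{5351410}$ ($S = 5 \left(- \frac{40961}{-10975} + \frac{27378}{-14628}\right) = 5 \left(\left(-40961\right) \left(- \frac{1}{10975}\right) + 27378 \left(- \frac{1}{14628}\right)\right) = 5 \left(\frac{40961}{10975} - \frac{4563}{2438}\right) = 5 \cdot \frac{49783993}{26757050} = \frac{49783993}{5351410} \approx 9.303$)
$w{\left(n \right)} = -8 + \frac{2 n^{2}}{2 + n}$ ($w{\left(n \right)} = -8 + \left(n + n\right) \frac{n + 0}{n + 2} = -8 + 2 n \frac{n}{2 + n} = -8 + \frac{2 n^{2}}{2 + n}$)
$\frac{w{\left(-113 \right)}}{S} = \frac{2 \frac{1}{2 - 113} \left(-8 + \left(-113\right)^{2} - -452\right)}{\frac{49783993}{5351410}} = \frac{2 \left(-8 + 12769 + 452\right)}{-111} \cdot \frac{5351410}{49783993} = 2 \left(- \frac{1}{111}\right) 13213 \cdot \frac{5351410}{49783993} = \left(- \frac{26426}{111}\right) \frac{5351410}{49783993} = - \frac{141416360660}{5526023223}$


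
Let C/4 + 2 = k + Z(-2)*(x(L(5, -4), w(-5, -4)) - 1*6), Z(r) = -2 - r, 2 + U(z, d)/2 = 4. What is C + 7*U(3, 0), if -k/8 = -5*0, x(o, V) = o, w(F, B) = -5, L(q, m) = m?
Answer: 20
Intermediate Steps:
U(z, d) = 4 (U(z, d) = -4 + 2*4 = -4 + 8 = 4)
k = 0 (k = -(-40)*0 = -8*0 = 0)
C = -8 (C = -8 + 4*(0 + (-2 - 1*(-2))*(-4 - 1*6)) = -8 + 4*(0 + (-2 + 2)*(-4 - 6)) = -8 + 4*(0 + 0*(-10)) = -8 + 4*(0 + 0) = -8 + 4*0 = -8 + 0 = -8)
C + 7*U(3, 0) = -8 + 7*4 = -8 + 28 = 20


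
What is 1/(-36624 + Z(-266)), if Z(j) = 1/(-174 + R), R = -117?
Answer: -291/10657585 ≈ -2.7304e-5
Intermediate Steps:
Z(j) = -1/291 (Z(j) = 1/(-174 - 117) = 1/(-291) = -1/291)
1/(-36624 + Z(-266)) = 1/(-36624 - 1/291) = 1/(-10657585/291) = -291/10657585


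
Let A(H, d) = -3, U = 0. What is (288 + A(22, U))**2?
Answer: 81225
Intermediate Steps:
(288 + A(22, U))**2 = (288 - 3)**2 = 285**2 = 81225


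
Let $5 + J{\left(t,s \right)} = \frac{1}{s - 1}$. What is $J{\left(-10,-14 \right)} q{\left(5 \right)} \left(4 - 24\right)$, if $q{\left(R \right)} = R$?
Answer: $\frac{1520}{3} \approx 506.67$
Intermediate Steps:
$J{\left(t,s \right)} = -5 + \frac{1}{-1 + s}$ ($J{\left(t,s \right)} = -5 + \frac{1}{s - 1} = -5 + \frac{1}{-1 + s}$)
$J{\left(-10,-14 \right)} q{\left(5 \right)} \left(4 - 24\right) = \frac{6 - -70}{-1 - 14} \cdot 5 \left(4 - 24\right) = \frac{6 + 70}{-15} \cdot 5 \left(4 - 24\right) = \left(- \frac{1}{15}\right) 76 \cdot 5 \left(-20\right) = \left(- \frac{76}{15}\right) 5 \left(-20\right) = \left(- \frac{76}{3}\right) \left(-20\right) = \frac{1520}{3}$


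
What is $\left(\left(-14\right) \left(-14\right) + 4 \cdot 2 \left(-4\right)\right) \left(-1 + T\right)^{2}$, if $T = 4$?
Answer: $1476$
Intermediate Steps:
$\left(\left(-14\right) \left(-14\right) + 4 \cdot 2 \left(-4\right)\right) \left(-1 + T\right)^{2} = \left(\left(-14\right) \left(-14\right) + 4 \cdot 2 \left(-4\right)\right) \left(-1 + 4\right)^{2} = \left(196 + 8 \left(-4\right)\right) 3^{2} = \left(196 - 32\right) 9 = 164 \cdot 9 = 1476$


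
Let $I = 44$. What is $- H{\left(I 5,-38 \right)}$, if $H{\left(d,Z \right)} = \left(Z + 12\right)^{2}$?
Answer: $-676$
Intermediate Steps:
$H{\left(d,Z \right)} = \left(12 + Z\right)^{2}$
$- H{\left(I 5,-38 \right)} = - \left(12 - 38\right)^{2} = - \left(-26\right)^{2} = \left(-1\right) 676 = -676$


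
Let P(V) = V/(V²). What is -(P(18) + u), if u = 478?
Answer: -8605/18 ≈ -478.06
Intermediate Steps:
P(V) = 1/V (P(V) = V/V² = 1/V)
-(P(18) + u) = -(1/18 + 478) = -1*8605/18 = -8605/18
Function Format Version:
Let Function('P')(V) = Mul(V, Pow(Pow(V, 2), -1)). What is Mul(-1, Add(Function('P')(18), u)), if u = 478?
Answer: Rational(-8605, 18) ≈ -478.06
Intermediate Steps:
Function('P')(V) = Pow(V, -1) (Function('P')(V) = Mul(V, Pow(V, -2)) = Pow(V, -1))
Mul(-1, Add(Function('P')(18), u)) = Mul(-1, Add(Pow(18, -1), 478)) = Mul(-1, Add(Rational(1, 18), 478)) = Mul(-1, Rational(8605, 18)) = Rational(-8605, 18)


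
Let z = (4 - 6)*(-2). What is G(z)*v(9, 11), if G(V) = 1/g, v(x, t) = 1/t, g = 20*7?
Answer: 1/1540 ≈ 0.00064935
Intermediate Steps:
g = 140
z = 4 (z = -2*(-2) = 4)
G(V) = 1/140
G(z)*v(9, 11) = (1/140)/11 = (1/140)*(1/11) = 1/1540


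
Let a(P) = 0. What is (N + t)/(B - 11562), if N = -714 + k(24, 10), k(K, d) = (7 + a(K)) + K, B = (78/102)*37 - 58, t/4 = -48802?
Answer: 3330147/197059 ≈ 16.899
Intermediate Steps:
t = -195208 (t = 4*(-48802) = -195208)
B = -505/17 (B = (78*(1/102))*37 - 58 = (13/17)*37 - 58 = 481/17 - 58 = -505/17 ≈ -29.706)
k(K, d) = 7 + K (k(K, d) = (7 + 0) + K = 7 + K)
N = -683 (N = -714 + (7 + 24) = -714 + 31 = -683)
(N + t)/(B - 11562) = (-683 - 195208)/(-505/17 - 11562) = -195891/(-197059/17) = -195891*(-17/197059) = 3330147/197059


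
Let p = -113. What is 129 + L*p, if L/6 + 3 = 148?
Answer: -98181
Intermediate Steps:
L = 870 (L = -18 + 6*148 = -18 + 888 = 870)
129 + L*p = 129 + 870*(-113) = 129 - 98310 = -98181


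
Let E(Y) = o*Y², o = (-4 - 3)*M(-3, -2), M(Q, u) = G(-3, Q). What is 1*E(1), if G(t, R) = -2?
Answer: 14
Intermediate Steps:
M(Q, u) = -2
o = 14 (o = (-4 - 3)*(-2) = -7*(-2) = 14)
E(Y) = 14*Y²
1*E(1) = 1*(14*1²) = 1*(14*1) = 1*14 = 14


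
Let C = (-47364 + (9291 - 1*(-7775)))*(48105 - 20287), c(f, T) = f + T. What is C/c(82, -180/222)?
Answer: -7796175317/751 ≈ -1.0381e+7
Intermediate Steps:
c(f, T) = T + f
C = -842829764 (C = (-47364 + (9291 + 7775))*27818 = (-47364 + 17066)*27818 = -30298*27818 = -842829764)
C/c(82, -180/222) = -842829764/(-180/222 + 82) = -842829764/(-180*1/222 + 82) = -842829764/(-30/37 + 82) = -842829764/3004/37 = -842829764*37/3004 = -7796175317/751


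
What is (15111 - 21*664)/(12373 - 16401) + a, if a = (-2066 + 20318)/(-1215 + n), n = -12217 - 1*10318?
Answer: -2664087/2517500 ≈ -1.0582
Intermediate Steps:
n = -22535 (n = -12217 - 10318 = -22535)
a = -9126/11875 (a = (-2066 + 20318)/(-1215 - 22535) = 18252/(-23750) = 18252*(-1/23750) = -9126/11875 ≈ -0.76851)
(15111 - 21*664)/(12373 - 16401) + a = (15111 - 21*664)/(12373 - 16401) - 9126/11875 = (15111 - 13944)/(-4028) - 9126/11875 = 1167*(-1/4028) - 9126/11875 = -1167/4028 - 9126/11875 = -2664087/2517500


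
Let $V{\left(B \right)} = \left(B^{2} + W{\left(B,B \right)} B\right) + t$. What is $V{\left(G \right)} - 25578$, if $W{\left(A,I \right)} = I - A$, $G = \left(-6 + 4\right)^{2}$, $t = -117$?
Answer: $-25679$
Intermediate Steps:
$G = 4$ ($G = \left(-2\right)^{2} = 4$)
$V{\left(B \right)} = -117 + B^{2}$ ($V{\left(B \right)} = \left(B^{2} + \left(B - B\right) B\right) - 117 = \left(B^{2} + 0 B\right) - 117 = \left(B^{2} + 0\right) - 117 = B^{2} - 117 = -117 + B^{2}$)
$V{\left(G \right)} - 25578 = \left(-117 + 4^{2}\right) - 25578 = \left(-117 + 16\right) - 25578 = -101 - 25578 = -25679$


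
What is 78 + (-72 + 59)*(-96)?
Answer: 1326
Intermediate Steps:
78 + (-72 + 59)*(-96) = 78 - 13*(-96) = 78 + 1248 = 1326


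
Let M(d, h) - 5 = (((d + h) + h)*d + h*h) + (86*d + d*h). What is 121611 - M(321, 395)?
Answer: -545451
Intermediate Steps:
M(d, h) = 5 + h**2 + 86*d + d*h + d*(d + 2*h) (M(d, h) = 5 + ((((d + h) + h)*d + h*h) + (86*d + d*h)) = 5 + (((d + 2*h)*d + h**2) + (86*d + d*h)) = 5 + ((d*(d + 2*h) + h**2) + (86*d + d*h)) = 5 + ((h**2 + d*(d + 2*h)) + (86*d + d*h)) = 5 + (h**2 + 86*d + d*h + d*(d + 2*h)) = 5 + h**2 + 86*d + d*h + d*(d + 2*h))
121611 - M(321, 395) = 121611 - (5 + 321**2 + 395**2 + 86*321 + 3*321*395) = 121611 - (5 + 103041 + 156025 + 27606 + 380385) = 121611 - 1*667062 = 121611 - 667062 = -545451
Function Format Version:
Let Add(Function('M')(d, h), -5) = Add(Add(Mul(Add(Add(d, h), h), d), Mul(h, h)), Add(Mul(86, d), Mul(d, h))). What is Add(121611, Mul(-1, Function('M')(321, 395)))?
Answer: -545451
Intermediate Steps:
Function('M')(d, h) = Add(5, Pow(h, 2), Mul(86, d), Mul(d, h), Mul(d, Add(d, Mul(2, h)))) (Function('M')(d, h) = Add(5, Add(Add(Mul(Add(Add(d, h), h), d), Mul(h, h)), Add(Mul(86, d), Mul(d, h)))) = Add(5, Add(Add(Mul(Add(d, Mul(2, h)), d), Pow(h, 2)), Add(Mul(86, d), Mul(d, h)))) = Add(5, Add(Add(Mul(d, Add(d, Mul(2, h))), Pow(h, 2)), Add(Mul(86, d), Mul(d, h)))) = Add(5, Add(Add(Pow(h, 2), Mul(d, Add(d, Mul(2, h)))), Add(Mul(86, d), Mul(d, h)))) = Add(5, Add(Pow(h, 2), Mul(86, d), Mul(d, h), Mul(d, Add(d, Mul(2, h))))) = Add(5, Pow(h, 2), Mul(86, d), Mul(d, h), Mul(d, Add(d, Mul(2, h)))))
Add(121611, Mul(-1, Function('M')(321, 395))) = Add(121611, Mul(-1, Add(5, Pow(321, 2), Pow(395, 2), Mul(86, 321), Mul(3, 321, 395)))) = Add(121611, Mul(-1, Add(5, 103041, 156025, 27606, 380385))) = Add(121611, Mul(-1, 667062)) = Add(121611, -667062) = -545451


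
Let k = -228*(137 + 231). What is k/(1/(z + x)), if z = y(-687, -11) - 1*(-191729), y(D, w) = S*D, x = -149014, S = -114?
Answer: -10155152832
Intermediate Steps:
y(D, w) = -114*D
z = 270047 (z = -114*(-687) - 1*(-191729) = 78318 + 191729 = 270047)
k = -83904 (k = -228*368 = -83904)
k/(1/(z + x)) = -83904/(1/(270047 - 149014)) = -83904/(1/121033) = -83904/1/121033 = -83904*121033 = -10155152832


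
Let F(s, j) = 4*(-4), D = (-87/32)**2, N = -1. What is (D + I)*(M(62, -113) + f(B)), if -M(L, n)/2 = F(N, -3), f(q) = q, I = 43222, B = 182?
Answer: 4736557979/512 ≈ 9.2511e+6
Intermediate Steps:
D = 7569/1024 (D = (-87*1/32)**2 = (-87/32)**2 = 7569/1024 ≈ 7.3916)
F(s, j) = -16
M(L, n) = 32 (M(L, n) = -2*(-16) = 32)
(D + I)*(M(62, -113) + f(B)) = (7569/1024 + 43222)*(32 + 182) = (44266897/1024)*214 = 4736557979/512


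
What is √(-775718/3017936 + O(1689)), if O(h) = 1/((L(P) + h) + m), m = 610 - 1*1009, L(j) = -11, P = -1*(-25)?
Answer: I*√238622799054430974/964985036 ≈ 0.50622*I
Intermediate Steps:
P = 25
m = -399 (m = 610 - 1009 = -399)
O(h) = 1/(-410 + h) (O(h) = 1/((-11 + h) - 399) = 1/(-410 + h))
√(-775718/3017936 + O(1689)) = √(-775718/3017936 + 1/(-410 + 1689)) = √(-775718*1/3017936 + 1/1279) = √(-387859/1508968 + 1/1279) = √(-494562693/1929970072) = I*√238622799054430974/964985036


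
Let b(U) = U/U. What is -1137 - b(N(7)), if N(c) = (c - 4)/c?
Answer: -1138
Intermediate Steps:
N(c) = (-4 + c)/c
b(U) = 1
-1137 - b(N(7)) = -1137 - 1*1 = -1137 - 1 = -1138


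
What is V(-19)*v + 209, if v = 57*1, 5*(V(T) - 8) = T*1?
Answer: 2242/5 ≈ 448.40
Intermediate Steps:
V(T) = 8 + T/5 (V(T) = 8 + (T*1)/5 = 8 + T/5)
v = 57
V(-19)*v + 209 = (8 + (⅕)*(-19))*57 + 209 = (8 - 19/5)*57 + 209 = (21/5)*57 + 209 = 1197/5 + 209 = 2242/5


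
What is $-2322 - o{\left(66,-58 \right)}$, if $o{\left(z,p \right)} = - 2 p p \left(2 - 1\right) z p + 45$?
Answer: $-25757151$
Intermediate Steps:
$o{\left(z,p \right)} = 45 - 2 z p^{3}$ ($o{\left(z,p \right)} = - 2 p^{2} \cdot 1 z p + 45 = - 2 p^{2} z p + 45 = - 2 z p^{2} p + 45 = - 2 z p^{3} + 45 = 45 - 2 z p^{3}$)
$-2322 - o{\left(66,-58 \right)} = -2322 - \left(45 - 132 \left(-58\right)^{3}\right) = -2322 - \left(45 - 132 \left(-195112\right)\right) = -2322 - \left(45 + 25754784\right) = -2322 - 25754829 = -25757151$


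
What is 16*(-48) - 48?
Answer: -816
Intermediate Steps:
16*(-48) - 48 = -768 - 48 = -816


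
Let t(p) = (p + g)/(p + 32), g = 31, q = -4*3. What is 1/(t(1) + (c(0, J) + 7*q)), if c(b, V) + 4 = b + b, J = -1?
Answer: -33/2872 ≈ -0.011490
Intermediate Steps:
q = -12
c(b, V) = -4 + 2*b (c(b, V) = -4 + (b + b) = -4 + 2*b)
t(p) = (31 + p)/(32 + p) (t(p) = (p + 31)/(p + 32) = (31 + p)/(32 + p))
1/(t(1) + (c(0, J) + 7*q)) = 1/((31 + 1)/(32 + 1) + ((-4 + 2*0) + 7*(-12))) = 1/(32/33 + ((-4 + 0) - 84)) = 1/((1/33)*32 + (-4 - 84)) = 1/(32/33 - 88) = 1/(-2872/33) = -33/2872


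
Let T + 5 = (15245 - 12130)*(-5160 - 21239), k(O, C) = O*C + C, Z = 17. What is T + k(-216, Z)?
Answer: -82236545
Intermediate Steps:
k(O, C) = C + C*O (k(O, C) = C*O + C = C + C*O)
T = -82232890 (T = -5 + (15245 - 12130)*(-5160 - 21239) = -5 + 3115*(-26399) = -5 - 82232885 = -82232890)
T + k(-216, Z) = -82232890 + 17*(1 - 216) = -82232890 + 17*(-215) = -82232890 - 3655 = -82236545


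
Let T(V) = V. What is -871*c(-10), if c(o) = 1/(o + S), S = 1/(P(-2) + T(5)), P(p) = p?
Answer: 2613/29 ≈ 90.103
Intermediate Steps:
S = ⅓ (S = 1/(-2 + 5) = 1/3 = ⅓ ≈ 0.33333)
c(o) = 1/(⅓ + o) (c(o) = 1/(o + ⅓) = 1/(⅓ + o))
-871*c(-10) = -2613/(1 + 3*(-10)) = -2613/(1 - 30) = -2613/(-29) = -2613*(-1)/29 = -871*(-3/29) = 2613/29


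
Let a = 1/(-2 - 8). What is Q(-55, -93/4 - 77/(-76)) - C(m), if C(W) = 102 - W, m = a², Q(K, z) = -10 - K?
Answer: -5699/100 ≈ -56.990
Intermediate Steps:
a = -⅒ (a = 1/(-10) = -⅒ ≈ -0.10000)
m = 1/100 (m = (-⅒)² = 1/100 ≈ 0.010000)
Q(-55, -93/4 - 77/(-76)) - C(m) = (-10 - 1*(-55)) - (102 - 1*1/100) = (-10 + 55) - (102 - 1/100) = 45 - 1*10199/100 = 45 - 10199/100 = -5699/100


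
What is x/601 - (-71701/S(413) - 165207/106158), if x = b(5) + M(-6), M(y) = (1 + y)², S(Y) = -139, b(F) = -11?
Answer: -1520194892839/2956111054 ≈ -514.25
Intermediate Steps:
x = 14 (x = -11 + (1 - 6)² = -11 + (-5)² = -11 + 25 = 14)
x/601 - (-71701/S(413) - 165207/106158) = 14/601 - (-71701/(-139) - 165207/106158) = (1/601)*14 - (-71701*(-1/139) - 165207*1/106158) = 14/601 - (71701/139 - 55069/35386) = 14/601 - 1*2529556995/4918654 = 14/601 - 2529556995/4918654 = -1520194892839/2956111054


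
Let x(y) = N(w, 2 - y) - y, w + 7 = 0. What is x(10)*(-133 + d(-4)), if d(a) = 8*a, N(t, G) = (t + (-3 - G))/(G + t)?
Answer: 1628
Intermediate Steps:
w = -7 (w = -7 + 0 = -7)
N(t, G) = (-3 + t - G)/(G + t)
x(y) = -y + (-12 + y)/(-5 - y) (x(y) = (-3 - 7 - (2 - y))/((2 - y) - 7) - y = (-3 - 7 + (-2 + y))/(-5 - y) - y = (-12 + y)/(-5 - y) - y = -y + (-12 + y)/(-5 - y))
x(10)*(-133 + d(-4)) = ((12 - 1*10 - 1*10*(5 + 10))/(5 + 10))*(-133 + 8*(-4)) = ((12 - 10 - 1*10*15)/15)*(-133 - 32) = ((12 - 10 - 150)/15)*(-165) = ((1/15)*(-148))*(-165) = -148/15*(-165) = 1628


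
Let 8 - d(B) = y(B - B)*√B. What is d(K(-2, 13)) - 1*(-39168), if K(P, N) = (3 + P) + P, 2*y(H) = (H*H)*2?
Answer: 39176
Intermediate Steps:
y(H) = H² (y(H) = ((H*H)*2)/2 = (H²*2)/2 = (2*H²)/2 = H²)
K(P, N) = 3 + 2*P
d(B) = 8 (d(B) = 8 - (B - B)²*√B = 8 - 0²*√B = 8 - 0*√B = 8 - 1*0 = 8 + 0 = 8)
d(K(-2, 13)) - 1*(-39168) = 8 - 1*(-39168) = 8 + 39168 = 39176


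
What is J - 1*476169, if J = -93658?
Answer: -569827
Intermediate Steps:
J - 1*476169 = -93658 - 1*476169 = -93658 - 476169 = -569827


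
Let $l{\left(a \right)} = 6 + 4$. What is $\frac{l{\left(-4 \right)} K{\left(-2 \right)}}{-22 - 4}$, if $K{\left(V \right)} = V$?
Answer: $\frac{10}{13} \approx 0.76923$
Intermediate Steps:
$l{\left(a \right)} = 10$
$\frac{l{\left(-4 \right)} K{\left(-2 \right)}}{-22 - 4} = \frac{10 \left(-2\right)}{-22 - 4} = - \frac{20}{-26} = \left(-20\right) \left(- \frac{1}{26}\right) = \frac{10}{13}$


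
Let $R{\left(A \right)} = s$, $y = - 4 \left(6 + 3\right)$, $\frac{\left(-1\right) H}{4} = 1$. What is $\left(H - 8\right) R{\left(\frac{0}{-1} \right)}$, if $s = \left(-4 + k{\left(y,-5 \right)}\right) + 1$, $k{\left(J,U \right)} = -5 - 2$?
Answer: $120$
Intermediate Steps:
$H = -4$ ($H = \left(-4\right) 1 = -4$)
$y = -36$ ($y = \left(-4\right) 9 = -36$)
$k{\left(J,U \right)} = -7$
$s = -10$ ($s = \left(-4 - 7\right) + 1 = -11 + 1 = -10$)
$R{\left(A \right)} = -10$
$\left(H - 8\right) R{\left(\frac{0}{-1} \right)} = \left(-4 - 8\right) \left(-10\right) = \left(-12\right) \left(-10\right) = 120$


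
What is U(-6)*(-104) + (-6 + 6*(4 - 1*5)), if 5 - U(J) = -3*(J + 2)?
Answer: 716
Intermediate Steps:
U(J) = 11 + 3*J (U(J) = 5 - (-3)*(J + 2) = 5 - (-3)*(2 + J) = 5 - (-6 - 3*J) = 5 + (6 + 3*J) = 11 + 3*J)
U(-6)*(-104) + (-6 + 6*(4 - 1*5)) = (11 + 3*(-6))*(-104) + (-6 + 6*(4 - 1*5)) = (11 - 18)*(-104) + (-6 + 6*(4 - 5)) = -7*(-104) + (-6 + 6*(-1)) = 728 + (-6 - 6) = 728 - 12 = 716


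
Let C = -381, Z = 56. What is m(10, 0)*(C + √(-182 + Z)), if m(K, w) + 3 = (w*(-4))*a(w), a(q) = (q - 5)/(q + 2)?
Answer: 1143 - 9*I*√14 ≈ 1143.0 - 33.675*I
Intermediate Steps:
a(q) = (-5 + q)/(2 + q)
m(K, w) = -3 - 4*w*(-5 + w)/(2 + w) (m(K, w) = -3 + (w*(-4))*((-5 + w)/(2 + w)) = -3 + (-4*w)*((-5 + w)/(2 + w)) = -3 - 4*w*(-5 + w)/(2 + w))
m(10, 0)*(C + √(-182 + Z)) = ((-6 - 4*0² + 17*0)/(2 + 0))*(-381 + √(-182 + 56)) = ((-6 - 4*0 + 0)/2)*(-381 + √(-126)) = ((-6 + 0 + 0)/2)*(-381 + 3*I*√14) = ((½)*(-6))*(-381 + 3*I*√14) = -3*(-381 + 3*I*√14) = 1143 - 9*I*√14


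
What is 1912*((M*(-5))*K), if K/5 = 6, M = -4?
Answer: 1147200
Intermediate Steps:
K = 30 (K = 5*6 = 30)
1912*((M*(-5))*K) = 1912*(-4*(-5)*30) = 1912*(20*30) = 1912*600 = 1147200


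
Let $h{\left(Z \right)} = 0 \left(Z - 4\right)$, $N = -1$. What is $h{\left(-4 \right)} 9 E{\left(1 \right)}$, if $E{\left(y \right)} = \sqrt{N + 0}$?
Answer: $0$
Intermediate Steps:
$E{\left(y \right)} = i$ ($E{\left(y \right)} = \sqrt{-1 + 0} = \sqrt{-1} = i$)
$h{\left(Z \right)} = 0$ ($h{\left(Z \right)} = 0 \left(-4 + Z\right) = 0$)
$h{\left(-4 \right)} 9 E{\left(1 \right)} = 0 \cdot 9 i = 0 i = 0$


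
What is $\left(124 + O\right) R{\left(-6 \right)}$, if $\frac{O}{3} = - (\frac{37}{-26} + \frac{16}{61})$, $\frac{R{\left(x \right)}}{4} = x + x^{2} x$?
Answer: $- \frac{89771028}{793} \approx -1.132 \cdot 10^{5}$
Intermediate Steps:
$R{\left(x \right)} = 4 x + 4 x^{3}$ ($R{\left(x \right)} = 4 \left(x + x^{2} x\right) = 4 \left(x + x^{3}\right) = 4 x + 4 x^{3}$)
$O = \frac{5523}{1586}$ ($O = 3 \left(- (\frac{37}{-26} + \frac{16}{61})\right) = 3 \left(- (37 \left(- \frac{1}{26}\right) + 16 \cdot \frac{1}{61})\right) = 3 \left(- (- \frac{37}{26} + \frac{16}{61})\right) = 3 \left(\left(-1\right) \left(- \frac{1841}{1586}\right)\right) = 3 \cdot \frac{1841}{1586} = \frac{5523}{1586} \approx 3.4823$)
$\left(124 + O\right) R{\left(-6 \right)} = \left(124 + \frac{5523}{1586}\right) 4 \left(-6\right) \left(1 + \left(-6\right)^{2}\right) = \frac{202187 \cdot 4 \left(-6\right) \left(1 + 36\right)}{1586} = \frac{202187 \cdot 4 \left(-6\right) 37}{1586} = \frac{202187}{1586} \left(-888\right) = - \frac{89771028}{793}$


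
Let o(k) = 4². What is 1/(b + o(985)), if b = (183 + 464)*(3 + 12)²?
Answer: 1/145591 ≈ 6.8686e-6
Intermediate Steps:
b = 145575 (b = 647*15² = 647*225 = 145575)
o(k) = 16
1/(b + o(985)) = 1/(145575 + 16) = 1/145591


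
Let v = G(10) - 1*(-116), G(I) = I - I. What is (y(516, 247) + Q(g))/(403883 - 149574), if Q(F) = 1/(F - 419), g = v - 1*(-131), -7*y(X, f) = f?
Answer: -42491/306188036 ≈ -0.00013877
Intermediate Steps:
G(I) = 0
y(X, f) = -f/7
v = 116 (v = 0 - 1*(-116) = 0 + 116 = 116)
g = 247 (g = 116 - 1*(-131) = 116 + 131 = 247)
Q(F) = 1/(-419 + F)
(y(516, 247) + Q(g))/(403883 - 149574) = (-⅐*247 + 1/(-419 + 247))/(403883 - 149574) = (-247/7 + 1/(-172))/254309 = (-247/7 - 1/172)*(1/254309) = -42491/1204*1/254309 = -42491/306188036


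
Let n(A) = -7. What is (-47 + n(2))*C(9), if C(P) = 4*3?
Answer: -648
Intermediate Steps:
C(P) = 12
(-47 + n(2))*C(9) = (-47 - 7)*12 = -54*12 = -648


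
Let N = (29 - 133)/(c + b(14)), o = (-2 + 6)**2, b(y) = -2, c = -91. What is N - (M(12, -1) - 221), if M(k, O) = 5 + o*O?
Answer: 21680/93 ≈ 233.12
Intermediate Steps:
o = 16 (o = 4**2 = 16)
M(k, O) = 5 + 16*O
N = 104/93 (N = (29 - 133)/(-91 - 2) = -104/(-93) = -104*(-1/93) = 104/93 ≈ 1.1183)
N - (M(12, -1) - 221) = 104/93 - ((5 + 16*(-1)) - 221) = 104/93 - ((5 - 16) - 221) = 104/93 - (-11 - 221) = 104/93 - 1*(-232) = 104/93 + 232 = 21680/93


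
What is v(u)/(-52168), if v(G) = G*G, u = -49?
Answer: -2401/52168 ≈ -0.046024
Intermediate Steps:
v(G) = G²
v(u)/(-52168) = (-49)²/(-52168) = 2401*(-1/52168) = -2401/52168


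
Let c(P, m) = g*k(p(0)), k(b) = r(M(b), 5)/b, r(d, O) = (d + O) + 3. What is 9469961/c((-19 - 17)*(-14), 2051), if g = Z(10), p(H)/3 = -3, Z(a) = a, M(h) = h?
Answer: 85229649/10 ≈ 8.5230e+6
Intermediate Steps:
r(d, O) = 3 + O + d (r(d, O) = (O + d) + 3 = 3 + O + d)
p(H) = -9 (p(H) = 3*(-3) = -9)
g = 10
k(b) = (8 + b)/b (k(b) = (3 + 5 + b)/b = (8 + b)/b)
c(P, m) = 10/9 (c(P, m) = 10*((8 - 9)/(-9)) = 10*(-1/9*(-1)) = 10*(1/9) = 10/9)
9469961/c((-19 - 17)*(-14), 2051) = 9469961/(10/9) = 9469961*(9/10) = 85229649/10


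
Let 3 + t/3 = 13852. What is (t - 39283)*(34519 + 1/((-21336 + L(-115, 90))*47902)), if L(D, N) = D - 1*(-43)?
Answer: 10017846755523749/128185752 ≈ 7.8151e+7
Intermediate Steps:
t = 41547 (t = -9 + 3*13852 = -9 + 41556 = 41547)
L(D, N) = 43 + D (L(D, N) = D + 43 = 43 + D)
(t - 39283)*(34519 + 1/((-21336 + L(-115, 90))*47902)) = (41547 - 39283)*(34519 + 1/((-21336 + (43 - 115))*47902)) = 2264*(34519 + (1/47902)/(-21336 - 72)) = 2264*(34519 + (1/47902)/(-21408)) = 2264*(34519 - 1/21408*1/47902) = 2264*(34519 - 1/1025486016) = 2264*(35398751786303/1025486016) = 10017846755523749/128185752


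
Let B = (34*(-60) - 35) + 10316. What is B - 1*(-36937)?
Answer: 45178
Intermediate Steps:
B = 8241 (B = (-2040 - 35) + 10316 = -2075 + 10316 = 8241)
B - 1*(-36937) = 8241 - 1*(-36937) = 8241 + 36937 = 45178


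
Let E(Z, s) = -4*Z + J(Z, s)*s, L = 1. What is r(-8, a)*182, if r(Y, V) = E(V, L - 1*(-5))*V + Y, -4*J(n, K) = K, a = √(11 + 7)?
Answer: -14560 - 4914*√2 ≈ -21509.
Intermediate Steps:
a = 3*√2 (a = √18 = 3*√2 ≈ 4.2426)
J(n, K) = -K/4
E(Z, s) = -4*Z - s²/4 (E(Z, s) = -4*Z + (-s/4)*s = -4*Z - s²/4)
r(Y, V) = Y + V*(-9 - 4*V) (r(Y, V) = (-4*V - (1 - 1*(-5))²/4)*V + Y = (-4*V - (1 + 5)²/4)*V + Y = (-4*V - ¼*6²)*V + Y = (-4*V - ¼*36)*V + Y = (-4*V - 9)*V + Y = (-9 - 4*V)*V + Y = V*(-9 - 4*V) + Y = Y + V*(-9 - 4*V))
r(-8, a)*182 = (-8 - 3*√2*(9 + 4*(3*√2)))*182 = (-8 - 3*√2*(9 + 12*√2))*182 = -1456 - 546*√2*(9 + 12*√2)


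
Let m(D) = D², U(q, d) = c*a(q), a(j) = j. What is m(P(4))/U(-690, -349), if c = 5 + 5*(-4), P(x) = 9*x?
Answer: 72/575 ≈ 0.12522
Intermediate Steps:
c = -15 (c = 5 - 20 = -15)
U(q, d) = -15*q
m(P(4))/U(-690, -349) = (9*4)²/((-15*(-690))) = 36²/10350 = 1296*(1/10350) = 72/575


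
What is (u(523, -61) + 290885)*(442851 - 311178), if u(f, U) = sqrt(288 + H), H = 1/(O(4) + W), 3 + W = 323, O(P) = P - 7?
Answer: 38301700605 + 131673*sqrt(28941149)/317 ≈ 3.8304e+10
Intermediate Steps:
O(P) = -7 + P
W = 320 (W = -3 + 323 = 320)
H = 1/317 (H = 1/((-7 + 4) + 320) = 1/(-3 + 320) = 1/317 ≈ 0.0031546)
u(f, U) = sqrt(28941149)/317 (u(f, U) = sqrt(288 + 1/317) = sqrt(91297/317) = sqrt(28941149)/317)
(u(523, -61) + 290885)*(442851 - 311178) = (sqrt(28941149)/317 + 290885)*(442851 - 311178) = (290885 + sqrt(28941149)/317)*131673 = 38301700605 + 131673*sqrt(28941149)/317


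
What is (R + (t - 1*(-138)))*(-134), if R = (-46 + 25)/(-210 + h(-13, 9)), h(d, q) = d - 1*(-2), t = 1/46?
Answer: -94074365/5083 ≈ -18508.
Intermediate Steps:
t = 1/46 ≈ 0.021739
h(d, q) = 2 + d (h(d, q) = d + 2 = 2 + d)
R = 21/221 (R = (-46 + 25)/(-210 + (2 - 13)) = -21/(-210 - 11) = -21/(-221) = -21*(-1/221) = 21/221 ≈ 0.095023)
(R + (t - 1*(-138)))*(-134) = (21/221 + (1/46 - 1*(-138)))*(-134) = (21/221 + (1/46 + 138))*(-134) = (21/221 + 6349/46)*(-134) = (1404095/10166)*(-134) = -94074365/5083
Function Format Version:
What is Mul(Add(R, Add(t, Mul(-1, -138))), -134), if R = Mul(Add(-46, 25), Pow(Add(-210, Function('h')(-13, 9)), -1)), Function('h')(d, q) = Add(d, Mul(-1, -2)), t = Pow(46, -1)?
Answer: Rational(-94074365, 5083) ≈ -18508.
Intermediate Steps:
t = Rational(1, 46) ≈ 0.021739
Function('h')(d, q) = Add(2, d) (Function('h')(d, q) = Add(d, 2) = Add(2, d))
R = Rational(21, 221) (R = Mul(Add(-46, 25), Pow(Add(-210, Add(2, -13)), -1)) = Mul(-21, Pow(Add(-210, -11), -1)) = Mul(-21, Pow(-221, -1)) = Mul(-21, Rational(-1, 221)) = Rational(21, 221) ≈ 0.095023)
Mul(Add(R, Add(t, Mul(-1, -138))), -134) = Mul(Add(Rational(21, 221), Add(Rational(1, 46), Mul(-1, -138))), -134) = Mul(Add(Rational(21, 221), Add(Rational(1, 46), 138)), -134) = Mul(Add(Rational(21, 221), Rational(6349, 46)), -134) = Mul(Rational(1404095, 10166), -134) = Rational(-94074365, 5083)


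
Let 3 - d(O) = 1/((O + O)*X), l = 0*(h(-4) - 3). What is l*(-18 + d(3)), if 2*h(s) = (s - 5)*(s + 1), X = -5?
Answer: 0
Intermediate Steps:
h(s) = (1 + s)*(-5 + s)/2 (h(s) = ((s - 5)*(s + 1))/2 = ((-5 + s)*(1 + s))/2 = ((1 + s)*(-5 + s))/2 = (1 + s)*(-5 + s)/2)
l = 0 (l = 0*((-5/2 + (1/2)*(-4)**2 - 2*(-4)) - 3) = 0*((-5/2 + (1/2)*16 + 8) - 3) = 0*((-5/2 + 8 + 8) - 3) = 0*(27/2 - 3) = 0*(21/2) = 0)
d(O) = 3 + 1/(10*O) (d(O) = 3 - 1/((O + O)*(-5)) = 3 - (-1)/((2*O)*5) = 3 - 1/(2*O)*(-1)/5 = 3 - (-1)/(10*O) = 3 + 1/(10*O))
l*(-18 + d(3)) = 0*(-18 + (3 + (1/10)/3)) = 0*(-18 + (3 + (1/10)*(1/3))) = 0*(-18 + (3 + 1/30)) = 0*(-18 + 91/30) = 0*(-449/30) = 0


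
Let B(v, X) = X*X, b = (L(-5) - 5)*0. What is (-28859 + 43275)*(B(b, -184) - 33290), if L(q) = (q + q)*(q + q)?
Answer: 8159456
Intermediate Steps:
L(q) = 4*q**2 (L(q) = (2*q)*(2*q) = 4*q**2)
b = 0 (b = (4*(-5)**2 - 5)*0 = (4*25 - 5)*0 = (100 - 5)*0 = 95*0 = 0)
B(v, X) = X**2
(-28859 + 43275)*(B(b, -184) - 33290) = (-28859 + 43275)*((-184)**2 - 33290) = 14416*(33856 - 33290) = 14416*566 = 8159456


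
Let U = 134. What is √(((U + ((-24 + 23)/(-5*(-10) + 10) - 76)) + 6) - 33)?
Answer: 13*√165/30 ≈ 5.5663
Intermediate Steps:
√(((U + ((-24 + 23)/(-5*(-10) + 10) - 76)) + 6) - 33) = √(((134 + ((-24 + 23)/(-5*(-10) + 10) - 76)) + 6) - 33) = √(((134 + (-1/(50 + 10) - 76)) + 6) - 33) = √(((134 + (-1/60 - 76)) + 6) - 33) = √(((134 - 4561/60) + 6) - 33) = √((3479/60 + 6) - 33) = √(3839/60 - 33) = √(1859/60) = 13*√165/30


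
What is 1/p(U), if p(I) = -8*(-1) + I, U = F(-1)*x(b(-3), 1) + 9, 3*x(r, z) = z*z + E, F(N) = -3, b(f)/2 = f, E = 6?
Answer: ⅒ ≈ 0.10000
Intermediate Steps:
b(f) = 2*f
x(r, z) = 2 + z²/3 (x(r, z) = (z*z + 6)/3 = (z² + 6)/3 = (6 + z²)/3 = 2 + z²/3)
U = 2 (U = -3*(2 + (⅓)*1²) + 9 = -3*(2 + (⅓)*1) + 9 = -3*(2 + ⅓) + 9 = -3*7/3 + 9 = -7 + 9 = 2)
p(I) = 8 + I
1/p(U) = 1/(8 + 2) = 1/10 = ⅒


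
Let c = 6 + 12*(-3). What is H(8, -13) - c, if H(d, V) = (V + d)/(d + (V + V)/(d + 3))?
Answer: 1805/62 ≈ 29.113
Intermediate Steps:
c = -30 (c = 6 - 36 = -30)
H(d, V) = (V + d)/(d + 2*V/(3 + d)) (H(d, V) = (V + d)/(d + (2*V)/(3 + d)) = (V + d)/(d + 2*V/(3 + d)))
H(8, -13) - c = (8² + 3*(-13) + 3*8 - 13*8)/(8² + 2*(-13) + 3*8) - 1*(-30) = (64 - 39 + 24 - 104)/(64 - 26 + 24) + 30 = -55/62 + 30 = 1805/62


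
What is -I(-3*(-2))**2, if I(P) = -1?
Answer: -1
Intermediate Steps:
-I(-3*(-2))**2 = -1*(-1)**2 = -1*1 = -1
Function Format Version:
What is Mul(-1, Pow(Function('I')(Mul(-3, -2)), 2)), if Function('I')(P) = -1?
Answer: -1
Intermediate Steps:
Mul(-1, Pow(Function('I')(Mul(-3, -2)), 2)) = Mul(-1, Pow(-1, 2)) = Mul(-1, 1) = -1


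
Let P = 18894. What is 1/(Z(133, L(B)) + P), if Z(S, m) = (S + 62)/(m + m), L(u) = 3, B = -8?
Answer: 2/37853 ≈ 5.2836e-5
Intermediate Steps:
Z(S, m) = (62 + S)/(2*m) (Z(S, m) = (62 + S)/((2*m)) = (62 + S)*(1/(2*m)) = (62 + S)/(2*m))
1/(Z(133, L(B)) + P) = 1/((½)*(62 + 133)/3 + 18894) = 1/((½)*(⅓)*195 + 18894) = 1/(65/2 + 18894) = 1/(37853/2) = 2/37853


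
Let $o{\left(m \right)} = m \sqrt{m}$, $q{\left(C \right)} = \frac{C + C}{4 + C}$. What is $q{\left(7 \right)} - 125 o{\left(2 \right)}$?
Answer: $\frac{14}{11} - 250 \sqrt{2} \approx -352.28$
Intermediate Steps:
$q{\left(C \right)} = \frac{2 C}{4 + C}$
$o{\left(m \right)} = m^{\frac{3}{2}}$
$q{\left(7 \right)} - 125 o{\left(2 \right)} = 2 \cdot 7 \frac{1}{4 + 7} - 125 \cdot 2^{\frac{3}{2}} = 2 \cdot 7 \cdot \frac{1}{11} - 125 \cdot 2 \sqrt{2} = 2 \cdot 7 \cdot \frac{1}{11} - 250 \sqrt{2} = \frac{14}{11} - 250 \sqrt{2}$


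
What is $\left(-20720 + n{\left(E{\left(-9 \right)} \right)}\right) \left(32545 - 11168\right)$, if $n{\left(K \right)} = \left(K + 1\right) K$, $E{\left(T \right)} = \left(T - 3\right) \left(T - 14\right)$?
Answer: $1191382964$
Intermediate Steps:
$E{\left(T \right)} = \left(-14 + T\right) \left(-3 + T\right)$ ($E{\left(T \right)} = \left(-3 + T\right) \left(-14 + T\right) = \left(-14 + T\right) \left(-3 + T\right)$)
$n{\left(K \right)} = K \left(1 + K\right)$ ($n{\left(K \right)} = \left(1 + K\right) K = K \left(1 + K\right)$)
$\left(-20720 + n{\left(E{\left(-9 \right)} \right)}\right) \left(32545 - 11168\right) = \left(-20720 + \left(42 + \left(-9\right)^{2} - -153\right) \left(1 + \left(42 + \left(-9\right)^{2} - -153\right)\right)\right) \left(32545 - 11168\right) = \left(-20720 + \left(42 + 81 + 153\right) \left(1 + \left(42 + 81 + 153\right)\right)\right) 21377 = \left(-20720 + 276 \left(1 + 276\right)\right) 21377 = \left(-20720 + 276 \cdot 277\right) 21377 = \left(-20720 + 76452\right) 21377 = 55732 \cdot 21377 = 1191382964$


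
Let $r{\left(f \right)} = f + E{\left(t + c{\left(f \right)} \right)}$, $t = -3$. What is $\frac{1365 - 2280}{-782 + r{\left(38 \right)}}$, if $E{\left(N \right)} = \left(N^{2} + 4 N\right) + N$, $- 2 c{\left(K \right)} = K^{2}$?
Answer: $- \frac{305}{173752} \approx -0.0017554$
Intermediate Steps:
$c{\left(K \right)} = - \frac{K^{2}}{2}$
$E{\left(N \right)} = N^{2} + 5 N$
$r{\left(f \right)} = f + \left(-3 - \frac{f^{2}}{2}\right) \left(2 - \frac{f^{2}}{2}\right)$ ($r{\left(f \right)} = f + \left(-3 - \frac{f^{2}}{2}\right) \left(5 - \left(3 + \frac{f^{2}}{2}\right)\right) = f + \left(-3 - \frac{f^{2}}{2}\right) \left(2 - \frac{f^{2}}{2}\right)$)
$\frac{1365 - 2280}{-782 + r{\left(38 \right)}} = \frac{1365 - 2280}{-782 + \left(-6 + 38 + \frac{38^{2}}{2} + \frac{38^{4}}{4}\right)} = - \frac{915}{-782 + \left(-6 + 38 + \frac{1}{2} \cdot 1444 + \frac{1}{4} \cdot 2085136\right)} = - \frac{915}{-782 + \left(-6 + 38 + 722 + 521284\right)} = - \frac{915}{-782 + 522038} = - \frac{915}{521256} = \left(-915\right) \frac{1}{521256} = - \frac{305}{173752}$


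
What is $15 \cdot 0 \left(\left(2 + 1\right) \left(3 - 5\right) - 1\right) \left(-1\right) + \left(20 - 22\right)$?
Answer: $-2$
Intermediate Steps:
$15 \cdot 0 \left(\left(2 + 1\right) \left(3 - 5\right) - 1\right) \left(-1\right) + \left(20 - 22\right) = 0 \left(3 \left(-2\right) - 1\right) \left(-1\right) + \left(20 - 22\right) = 0 \left(-6 - 1\right) \left(-1\right) - 2 = 0 \left(\left(-7\right) \left(-1\right)\right) - 2 = 0 \cdot 7 - 2 = 0 - 2 = -2$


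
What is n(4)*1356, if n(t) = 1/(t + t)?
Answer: 339/2 ≈ 169.50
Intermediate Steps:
n(t) = 1/(2*t)
n(4)*1356 = ((½)/4)*1356 = ((½)*(¼))*1356 = (⅛)*1356 = 339/2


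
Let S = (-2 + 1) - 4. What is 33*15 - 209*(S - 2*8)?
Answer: 4884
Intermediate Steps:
S = -5 (S = -1 - 4 = -5)
33*15 - 209*(S - 2*8) = 33*15 - 209*(-5 - 2*8) = 495 - 209*(-5 - 16) = 495 - 209*(-21) = 495 + 4389 = 4884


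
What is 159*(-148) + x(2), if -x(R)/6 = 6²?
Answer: -23748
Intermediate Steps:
x(R) = -216 (x(R) = -6*6² = -6*36 = -216)
159*(-148) + x(2) = 159*(-148) - 216 = -23532 - 216 = -23748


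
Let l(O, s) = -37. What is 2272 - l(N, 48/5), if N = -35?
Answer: 2309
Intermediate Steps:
2272 - l(N, 48/5) = 2272 - 1*(-37) = 2272 + 37 = 2309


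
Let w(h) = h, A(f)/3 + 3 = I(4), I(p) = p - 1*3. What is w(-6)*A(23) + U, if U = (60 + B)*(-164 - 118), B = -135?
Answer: 21186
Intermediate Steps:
I(p) = -3 + p (I(p) = p - 3 = -3 + p)
A(f) = -6 (A(f) = -9 + 3*(-3 + 4) = -9 + 3*1 = -9 + 3 = -6)
U = 21150 (U = (60 - 135)*(-164 - 118) = -75*(-282) = 21150)
w(-6)*A(23) + U = -6*(-6) + 21150 = 36 + 21150 = 21186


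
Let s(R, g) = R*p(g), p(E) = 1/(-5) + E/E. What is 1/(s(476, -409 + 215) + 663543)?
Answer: 5/3319619 ≈ 1.5062e-6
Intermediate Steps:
p(E) = ⅘ (p(E) = 1*(-⅕) + 1 = -⅕ + 1 = ⅘)
s(R, g) = 4*R/5 (s(R, g) = R*(⅘) = 4*R/5)
1/(s(476, -409 + 215) + 663543) = 1/((⅘)*476 + 663543) = 1/(1904/5 + 663543) = 1/(3319619/5) = 5/3319619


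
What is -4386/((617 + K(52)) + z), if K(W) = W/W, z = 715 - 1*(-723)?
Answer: -2193/1028 ≈ -2.1333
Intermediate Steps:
z = 1438 (z = 715 + 723 = 1438)
K(W) = 1
-4386/((617 + K(52)) + z) = -4386/((617 + 1) + 1438) = -4386/(618 + 1438) = -4386/2056 = -4386*1/2056 = -2193/1028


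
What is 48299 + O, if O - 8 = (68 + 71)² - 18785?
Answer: 48843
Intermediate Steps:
O = 544 (O = 8 + ((68 + 71)² - 18785) = 8 + (139² - 18785) = 8 + (19321 - 18785) = 8 + 536 = 544)
48299 + O = 48299 + 544 = 48843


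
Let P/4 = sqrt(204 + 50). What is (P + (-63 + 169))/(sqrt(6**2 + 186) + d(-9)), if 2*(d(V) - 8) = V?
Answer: -1484/839 - 56*sqrt(254)/839 + 32*sqrt(14097)/839 + 424*sqrt(222)/839 ≈ 9.2257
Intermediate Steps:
P = 4*sqrt(254) (P = 4*sqrt(204 + 50) = 4*sqrt(254) ≈ 63.750)
d(V) = 8 + V/2
(P + (-63 + 169))/(sqrt(6**2 + 186) + d(-9)) = (4*sqrt(254) + (-63 + 169))/(sqrt(6**2 + 186) + (8 + (1/2)*(-9))) = (4*sqrt(254) + 106)/(sqrt(36 + 186) + (8 - 9/2)) = (106 + 4*sqrt(254))/(sqrt(222) + 7/2) = (106 + 4*sqrt(254))/(7/2 + sqrt(222))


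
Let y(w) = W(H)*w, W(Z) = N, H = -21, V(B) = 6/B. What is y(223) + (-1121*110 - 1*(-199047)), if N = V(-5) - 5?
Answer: 371772/5 ≈ 74354.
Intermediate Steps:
N = -31/5 (N = 6/(-5) - 5 = 6*(-⅕) - 5 = -6/5 - 5 = -31/5 ≈ -6.2000)
W(Z) = -31/5
y(w) = -31*w/5
y(223) + (-1121*110 - 1*(-199047)) = -31/5*223 + (-1121*110 - 1*(-199047)) = -6913/5 + (-123310 + 199047) = -6913/5 + 75737 = 371772/5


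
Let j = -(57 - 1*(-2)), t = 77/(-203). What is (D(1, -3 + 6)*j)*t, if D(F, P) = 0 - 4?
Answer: -2596/29 ≈ -89.517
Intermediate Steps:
D(F, P) = -4
t = -11/29 (t = 77*(-1/203) = -11/29 ≈ -0.37931)
j = -59 (j = -(57 + 2) = -1*59 = -59)
(D(1, -3 + 6)*j)*t = -4*(-59)*(-11/29) = 236*(-11/29) = -2596/29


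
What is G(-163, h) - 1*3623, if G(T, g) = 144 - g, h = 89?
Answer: -3568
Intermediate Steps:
G(-163, h) - 1*3623 = (144 - 1*89) - 1*3623 = (144 - 89) - 3623 = 55 - 3623 = -3568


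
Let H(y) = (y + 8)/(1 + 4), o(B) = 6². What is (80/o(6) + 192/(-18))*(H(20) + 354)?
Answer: -136648/45 ≈ -3036.6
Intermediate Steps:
o(B) = 36
H(y) = 8/5 + y/5 (H(y) = (8 + y)/5 = (8 + y)*(⅕) = 8/5 + y/5)
(80/o(6) + 192/(-18))*(H(20) + 354) = (80/36 + 192/(-18))*((8/5 + (⅕)*20) + 354) = (80*(1/36) + 192*(-1/18))*((8/5 + 4) + 354) = (20/9 - 32/3)*(28/5 + 354) = -76/9*1798/5 = -136648/45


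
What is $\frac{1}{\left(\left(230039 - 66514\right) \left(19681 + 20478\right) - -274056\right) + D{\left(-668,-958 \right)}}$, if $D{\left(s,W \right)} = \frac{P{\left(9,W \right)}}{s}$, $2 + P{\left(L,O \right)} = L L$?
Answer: $\frac{668}{4386939386629} \approx 1.5227 \cdot 10^{-10}$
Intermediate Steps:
$P{\left(L,O \right)} = -2 + L^{2}$ ($P{\left(L,O \right)} = -2 + L L = -2 + L^{2}$)
$D{\left(s,W \right)} = \frac{79}{s}$ ($D{\left(s,W \right)} = \frac{-2 + 9^{2}}{s} = \frac{-2 + 81}{s} = \frac{79}{s}$)
$\frac{1}{\left(\left(230039 - 66514\right) \left(19681 + 20478\right) - -274056\right) + D{\left(-668,-958 \right)}} = \frac{1}{\left(\left(230039 - 66514\right) \left(19681 + 20478\right) - -274056\right) + \frac{79}{-668}} = \frac{1}{\left(163525 \cdot 40159 + 274056\right) + 79 \left(- \frac{1}{668}\right)} = \frac{1}{\left(6567000475 + 274056\right) - \frac{79}{668}} = \frac{1}{6567274531 - \frac{79}{668}} = \frac{1}{\frac{4386939386629}{668}} = \frac{668}{4386939386629}$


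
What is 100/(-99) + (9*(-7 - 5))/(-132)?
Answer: -19/99 ≈ -0.19192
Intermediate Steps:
100/(-99) + (9*(-7 - 5))/(-132) = 100*(-1/99) + (9*(-12))*(-1/132) = -100/99 - 108*(-1/132) = -100/99 + 9/11 = -19/99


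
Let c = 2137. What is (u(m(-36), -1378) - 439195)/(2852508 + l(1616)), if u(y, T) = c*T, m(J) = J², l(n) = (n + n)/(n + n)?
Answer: -3383981/2852509 ≈ -1.1863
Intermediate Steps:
l(n) = 1 (l(n) = (2*n)/((2*n)) = (2*n)*(1/(2*n)) = 1)
u(y, T) = 2137*T
(u(m(-36), -1378) - 439195)/(2852508 + l(1616)) = (2137*(-1378) - 439195)/(2852508 + 1) = (-2944786 - 439195)/2852509 = -3383981*1/2852509 = -3383981/2852509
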